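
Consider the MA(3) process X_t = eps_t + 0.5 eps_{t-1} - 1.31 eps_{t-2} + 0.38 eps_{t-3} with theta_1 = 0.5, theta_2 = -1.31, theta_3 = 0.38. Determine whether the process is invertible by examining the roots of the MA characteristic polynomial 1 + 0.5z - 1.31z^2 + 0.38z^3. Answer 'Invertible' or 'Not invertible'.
\text{Not invertible}

The MA(q) characteristic polynomial is P(z) = 1 + 0.5z - 1.31z^2 + 0.38z^3.
Invertibility requires all roots to lie outside the unit circle, i.e. |z| > 1 for every root.
Degree 3: look for a simple real root z0 first, then factor out (1 - z/z0) and solve the remaining quadratic.
Testing z0 = 2.5: P(2.5) = 1 + (0.5)(2.5) + (-1.31)(2.5)^2 + (0.38)(2.5)^3
  = 1 + (1.25) + (-8.1875) + (5.9375) = 0.  So z_0 = 2.5 is a root, |z_0| = 2.5.
Divide out the factor (1 - 0.4 z) = (1 - z/z0) (since 1/z0 = 0.4):
  P(z) = (1 - 0.4 z)(1 + (0.9) z + (-0.95) z^2)
  [check: z-coef 0.9 - (0.4) = 0.5; z^2-coef -0.95 - (0.4)(0.9) = -1.31; z^3-coef -(0.4)(-0.95) = 0.38.]
Remaining roots from the quadratic factor 1 + (0.9) z + (-0.95) z^2:
  Set 1 + (0.9) z + (-0.95) z^2 = 0, i.e. a z^2 + b z + c = 0 with a = -0.95, b = 0.9, c = 1.
  Discriminant D = b^2 - 4ac = (0.9)^2 - 4*(-0.95)*1 = 0.81 - (-3.8) = 4.61.
  D >= 0, so the roots are real: z = (-b +/- sqrt(D)) / (2a) = (-0.9 +/- 2.147091) / (-1.9).
    z_1 = (-0.9 + 2.147091) / (-1.9) = -0.6564,   |z_1| = 0.6564.
    z_2 = (-0.9 - 2.147091) / (-1.9) = 1.6037,   |z_2| = 1.6037.
Moduli of all roots: 2.5000, 0.6564, 1.6037.
All moduli strictly greater than 1? No.
Verdict: Not invertible.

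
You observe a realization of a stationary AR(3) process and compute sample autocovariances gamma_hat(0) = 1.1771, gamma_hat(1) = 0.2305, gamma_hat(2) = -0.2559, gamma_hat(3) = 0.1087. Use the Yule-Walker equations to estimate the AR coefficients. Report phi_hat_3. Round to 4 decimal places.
\hat\phi_{3} = 0.2219

The Yule-Walker equations for an AR(p) process read, in matrix form,
  Gamma_p phi = r_p,   with   (Gamma_p)_{ij} = gamma(|i - j|),
                       (r_p)_i = gamma(i),   i,j = 1..p.
Substitute the sample gammas (Toeplitz matrix and right-hand side of size 3):
  Gamma_p = [[1.1771, 0.2305, -0.2559], [0.2305, 1.1771, 0.2305], [-0.2559, 0.2305, 1.1771]]
  r_p     = [0.2305, -0.2559, 0.1087]
Written out (R1..R3):
  (R1) 1.1771 phi_1 + 0.2305 phi_2 - 0.2559 phi_3 = 0.2305
  (R2) 0.2305 phi_1 + 1.1771 phi_2 + 0.2305 phi_3 = -0.2559
  (R3) -0.2559 phi_1 + 0.2305 phi_2 + 1.1771 phi_3 = 0.1087
Gaussian elimination:
  R2 <- R2 - (0.2305/1.1771) R1 = R2 - (0.19582) R1:  1.131963 phi_2 + 0.28061 phi_3 = -0.301037
  R3 <- R3 - (-0.2559/1.1771) R1 = R3 - (-0.217399) R1:  0.28061 phi_2 + 1.121468 phi_3 = 0.15881
  R3 <- R3 - (0.28061/1.131963) R2 = R3 - (0.247897) R2:  1.051905 phi_3 = 0.233436
Back-substitution:
  phi_hat_3 = 0.233436 / 1.051905 = 0.221918
  phi_hat_2 = (-0.301037 - (0.28061)(0.221918)) / 1.131963 = -0.320955
  phi_hat_1 = (0.2305 - (0.2305)(-0.320955) - (-0.2559)(0.221918)) / 1.1771 = 0.306914
So phi_hat = [0.3069, -0.3210, 0.2219].
Therefore phi_hat_3 = 0.2219.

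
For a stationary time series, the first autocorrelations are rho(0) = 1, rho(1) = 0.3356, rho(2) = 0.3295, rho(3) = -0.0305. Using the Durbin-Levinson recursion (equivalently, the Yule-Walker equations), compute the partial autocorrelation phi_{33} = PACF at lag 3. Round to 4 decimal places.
\phi_{33} = -0.2350

The PACF at lag k is phi_{kk}, the last component of the solution
to the Yule-Walker system G_k phi = r_k where
  (G_k)_{ij} = rho(|i - j|), (r_k)_i = rho(i), i,j = 1..k.
Equivalently, Durbin-Levinson gives phi_{kk} iteratively:
  phi_{11} = rho(1)
  phi_{kk} = [rho(k) - sum_{j=1..k-1} phi_{k-1,j} rho(k-j)]
            / [1 - sum_{j=1..k-1} phi_{k-1,j} rho(j)],
  phi_{k,j} = phi_{k-1,j} - phi_{kk} phi_{k-1,k-j},  j = 1..k-1.
Step k = 1:
  phi_11 = rho(1) = 0.3356.
Step k = 2:
  phi_22 = [rho(2) - phi_11 rho(1)] / [1 - phi_11 rho(1)] = [0.3295 - (0.3356)(0.3356)] / [1 - (0.3356)(0.3356)]
         = 0.21687264 / 0.88737264 = 0.244399.
  Update: phi_21 = phi_11 - phi_22 phi_11 = 0.3356 - (0.244399)(0.3356) = 0.25358.
Step k = 3:
  phi_33 = [rho(3) - phi_21 rho(2) - phi_22 rho(1)] / [1 - phi_21 rho(1) - phi_22 rho(2)]
    numerator   = -0.0305 - (0.25358)(0.3295) - (0.244399)(0.3356) = -0.19607473
    denominator = 1 - (0.25358)(0.3356) - (0.244399)(0.3295) = 0.83436927
  phi_33 = -0.19607473 / 0.83436927 = -0.235.
Therefore phi_{33} = -0.2350.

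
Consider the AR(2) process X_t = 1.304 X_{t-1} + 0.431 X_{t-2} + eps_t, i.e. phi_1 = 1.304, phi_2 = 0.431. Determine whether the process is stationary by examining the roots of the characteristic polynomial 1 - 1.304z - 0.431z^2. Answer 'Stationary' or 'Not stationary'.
\text{Not stationary}

The AR(p) characteristic polynomial is P(z) = 1 - 1.304z - 0.431z^2.
Stationarity requires all roots to lie outside the unit circle, i.e. |z| > 1 for every root.
Set 1 + (-1.304) z + (-0.431) z^2 = 0, i.e. a z^2 + b z + c = 0 with a = -0.431, b = -1.304, c = 1.
Discriminant D = b^2 - 4ac = (-1.304)^2 - 4*(-0.431)*1 = 1.700416 - (-1.724) = 3.424416.
D >= 0, so the roots are real: z = (-b +/- sqrt(D)) / (2a) = (1.304 +/- 1.850518) / (-0.862).
  z_1 = (1.304 + 1.850518) / (-0.862) = -3.6595,   |z_1| = 3.6595.
  z_2 = (1.304 - 1.850518) / (-0.862) = 0.634,   |z_2| = 0.634.
Moduli of all roots: 3.6595, 0.6340.
All moduli strictly greater than 1? No.
Verdict: Not stationary.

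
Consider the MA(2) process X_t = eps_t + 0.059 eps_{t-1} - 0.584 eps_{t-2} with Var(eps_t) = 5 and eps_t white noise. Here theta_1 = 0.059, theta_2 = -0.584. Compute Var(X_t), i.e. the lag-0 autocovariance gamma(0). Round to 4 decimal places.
\gamma(0) = 6.7227

For an MA(q) process X_t = eps_t + sum_i theta_i eps_{t-i} with
Var(eps_t) = sigma^2, the variance is
  gamma(0) = sigma^2 * (1 + sum_i theta_i^2).
  sum_i theta_i^2 = (0.059)^2 + (-0.584)^2 = 0.003481 + 0.341056 = 0.344537.
  gamma(0) = 5 * (1 + 0.344537) = 5 * 1.344537 = 6.722685, which rounds to 6.7227.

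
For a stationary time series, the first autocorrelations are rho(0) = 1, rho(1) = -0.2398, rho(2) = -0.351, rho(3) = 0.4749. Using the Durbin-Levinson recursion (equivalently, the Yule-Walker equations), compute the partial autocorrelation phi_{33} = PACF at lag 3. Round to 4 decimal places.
\phi_{33} = 0.3270

The PACF at lag k is phi_{kk}, the last component of the solution
to the Yule-Walker system G_k phi = r_k where
  (G_k)_{ij} = rho(|i - j|), (r_k)_i = rho(i), i,j = 1..k.
Equivalently, Durbin-Levinson gives phi_{kk} iteratively:
  phi_{11} = rho(1)
  phi_{kk} = [rho(k) - sum_{j=1..k-1} phi_{k-1,j} rho(k-j)]
            / [1 - sum_{j=1..k-1} phi_{k-1,j} rho(j)],
  phi_{k,j} = phi_{k-1,j} - phi_{kk} phi_{k-1,k-j},  j = 1..k-1.
Step k = 1:
  phi_11 = rho(1) = -0.2398.
Step k = 2:
  phi_22 = [rho(2) - phi_11 rho(1)] / [1 - phi_11 rho(1)] = [-0.351 - (-0.2398)(-0.2398)] / [1 - (-0.2398)(-0.2398)]
         = -0.40850404 / 0.94249596 = -0.433428.
  Update: phi_21 = phi_11 - phi_22 phi_11 = -0.2398 - (-0.433428)(-0.2398) = -0.343736.
Step k = 3:
  phi_33 = [rho(3) - phi_21 rho(2) - phi_22 rho(1)] / [1 - phi_21 rho(1) - phi_22 rho(2)]
    numerator   = 0.4749 - (-0.343736)(-0.351) - (-0.433428)(-0.2398) = 0.25031265
    denominator = 1 - (-0.343736)(-0.2398) - (-0.433428)(-0.351) = 0.76543891
  phi_33 = 0.25031265 / 0.76543891 = 0.327.
Therefore phi_{33} = 0.3270.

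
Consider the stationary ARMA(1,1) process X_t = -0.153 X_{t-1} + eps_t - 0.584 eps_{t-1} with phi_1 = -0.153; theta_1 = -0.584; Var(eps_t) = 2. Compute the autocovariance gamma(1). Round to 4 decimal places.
\gamma(1) = -1.6442

Multiply the model equation by X_{t-k} and take expectations. With theta_0 = psi_0 = 1 and psi_j the MA(infinity) weights, this gives
  gamma(k) - sum_i phi_i gamma(k-i) = c_k,
  c_k = sigma^2 * sum_{j=k..q} theta_j psi_{j-k}   (c_k = 0 for k > q),
using gamma(-m) = gamma(m).
psi-weights needed (psi_j = theta_j + sum_i phi_i psi_{j-i}):
  psi_1 = theta_1 + phi_1 = -0.584 + (-0.153) = -0.737
Right-hand sides:
  c_0 = sigma^2 (1 + theta_1 psi_1) = 2 * (1 + (-0.584)(-0.737)) = 2 * 1.430408 = 2.860816
  c_1 = sigma^2 theta_1 = 2 * (-0.584) = -1.168
  c_2 = 0
Equations for k = 0 and k = 1 (AR order 1):
  gamma(0) = phi_1 gamma(1) + c_0
  gamma(1) = phi_1 gamma(0) + c_1
Substituting the second into the first: gamma(0) (1 - phi_1^2) = c_0 + phi_1 c_1, so
  gamma(0) = (c_0 + phi_1 c_1) / (1 - phi_1^2) = (2.860816 + (-0.153)(-1.168)) / (1 - (-0.153)^2) = 3.03952 / 0.976591 = 3.112378.
  gamma(1) = phi_1 gamma(0) + c_1 = (-0.153)(3.112378) + (-1.168) = -1.644194.
Therefore gamma(1) = -1.6442 (to 4 decimal places).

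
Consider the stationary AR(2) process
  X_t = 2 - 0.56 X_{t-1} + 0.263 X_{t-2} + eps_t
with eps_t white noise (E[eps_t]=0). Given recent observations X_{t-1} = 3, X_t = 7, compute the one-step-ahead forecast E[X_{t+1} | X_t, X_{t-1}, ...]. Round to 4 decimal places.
E[X_{t+1} \mid \mathcal F_t] = -1.1310

For an AR(p) model X_t = c + sum_i phi_i X_{t-i} + eps_t, the
one-step-ahead conditional mean is
  E[X_{t+1} | X_t, ...] = c + sum_i phi_i X_{t+1-i}.
Substitute known values:
  E[X_{t+1} | ...] = 2 + (-0.56) * (7) + (0.263) * (3)
                   = -1.1310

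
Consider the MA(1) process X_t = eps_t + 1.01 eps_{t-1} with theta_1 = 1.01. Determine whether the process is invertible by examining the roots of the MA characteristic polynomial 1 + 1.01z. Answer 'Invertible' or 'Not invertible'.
\text{Not invertible}

The MA(q) characteristic polynomial is P(z) = 1 + 1.01z.
Invertibility requires all roots to lie outside the unit circle, i.e. |z| > 1 for every root.
This is linear in z: 1 + (1.01) z = 0  =>  z = -1/(1.01) = -0.990099,  |z| = 0.990099.
Moduli of all roots: 0.9901.
All moduli strictly greater than 1? No.
Verdict: Not invertible.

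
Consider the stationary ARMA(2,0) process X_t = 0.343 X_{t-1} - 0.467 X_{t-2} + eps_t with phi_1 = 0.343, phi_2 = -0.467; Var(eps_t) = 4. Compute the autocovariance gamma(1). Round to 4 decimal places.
\gamma(1) = 1.2653

Multiply the model equation by X_{t-k} and take expectations. With theta_0 = psi_0 = 1 and psi_j the MA(infinity) weights, this gives
  gamma(k) - sum_i phi_i gamma(k-i) = c_k,
  c_k = sigma^2 * sum_{j=k..q} theta_j psi_{j-k}   (c_k = 0 for k > q),
using gamma(-m) = gamma(m).
Pure AR (q = 0): c_0 = sigma^2 = 4, c_k = 0 for k >= 1.
Equations for k = 0, 1, 2 (AR order 2, c_2 = 0):
  (E0) gamma(0) = phi_1 gamma(1) + phi_2 gamma(2) + c_0
  (E1) gamma(1) = phi_1 gamma(0) + phi_2 gamma(1) + c_1
  (E2) gamma(2) = phi_1 gamma(1) + phi_2 gamma(0)
From (E1): gamma(1) = A gamma(0) + B with
  A = phi_1 / (1 - phi_2) = 0.343 / 1.467 = 0.23381,   B = c_1 / (1 - phi_2) = 0 / 1.467 = 0.
Insert (E2) into (E0): gamma(0) (1 - phi_2^2) = phi_1 (1 + phi_2) gamma(1) + c_0.
  phi_1 (1 + phi_2) = (0.343)(0.533) = 0.182819,   1 - phi_2^2 = 0.781911.
Replace gamma(1) by A gamma(0) + B and collect gamma(0):
  gamma(0) [0.781911 - (0.182819)(0.23381)] = c_0 = 4
  gamma(0) * 0.739166 = 4
  gamma(0) = 4 / 0.739166 = 5.411504.
  gamma(1) = A gamma(0) = (0.23381)(5.411504) = 1.265267.
Therefore gamma(1) = 1.2653 (to 4 decimal places).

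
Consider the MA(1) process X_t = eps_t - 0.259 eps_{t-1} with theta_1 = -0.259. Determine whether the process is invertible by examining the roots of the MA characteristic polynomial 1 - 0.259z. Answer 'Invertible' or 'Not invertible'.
\text{Invertible}

The MA(q) characteristic polynomial is P(z) = 1 - 0.259z.
Invertibility requires all roots to lie outside the unit circle, i.e. |z| > 1 for every root.
This is linear in z: 1 + (-0.259) z = 0  =>  z = -1/(-0.259) = 3.861004,  |z| = 3.861004.
Moduli of all roots: 3.8610.
All moduli strictly greater than 1? Yes.
Verdict: Invertible.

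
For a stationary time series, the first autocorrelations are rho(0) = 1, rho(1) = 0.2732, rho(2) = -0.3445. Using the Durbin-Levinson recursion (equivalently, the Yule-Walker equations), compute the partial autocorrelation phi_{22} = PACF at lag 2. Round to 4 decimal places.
\phi_{22} = -0.4529

The PACF at lag k is phi_{kk}, the last component of the solution
to the Yule-Walker system G_k phi = r_k where
  (G_k)_{ij} = rho(|i - j|), (r_k)_i = rho(i), i,j = 1..k.
Equivalently, Durbin-Levinson gives phi_{kk} iteratively:
  phi_{11} = rho(1)
  phi_{kk} = [rho(k) - sum_{j=1..k-1} phi_{k-1,j} rho(k-j)]
            / [1 - sum_{j=1..k-1} phi_{k-1,j} rho(j)],
  phi_{k,j} = phi_{k-1,j} - phi_{kk} phi_{k-1,k-j},  j = 1..k-1.
Step k = 1:
  phi_11 = rho(1) = 0.2732.
Step k = 2:
  phi_22 = [rho(2) - phi_11 rho(1)] / [1 - phi_11 rho(1)] = [-0.3445 - (0.2732)(0.2732)] / [1 - (0.2732)(0.2732)]
         = -0.41913824 / 0.92536176 = -0.4529.
Therefore phi_{22} = -0.4529.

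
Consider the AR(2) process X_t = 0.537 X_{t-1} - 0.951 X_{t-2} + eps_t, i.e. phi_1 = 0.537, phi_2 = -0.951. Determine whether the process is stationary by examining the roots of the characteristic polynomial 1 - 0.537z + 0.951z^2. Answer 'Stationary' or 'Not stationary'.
\text{Stationary}

The AR(p) characteristic polynomial is P(z) = 1 - 0.537z + 0.951z^2.
Stationarity requires all roots to lie outside the unit circle, i.e. |z| > 1 for every root.
Set 1 + (-0.537) z + (0.951) z^2 = 0, i.e. a z^2 + b z + c = 0 with a = 0.951, b = -0.537, c = 1.
Discriminant D = b^2 - 4ac = (-0.537)^2 - 4*(0.951)*1 = 0.288369 - (3.804) = -3.515631.
D < 0, so the roots are the complex-conjugate pair z = (-b +/- i sqrt(-D)) / (2a) = 0.2823 +/- 0.9858i.
For a conjugate pair |z|^2 = z * conj(z) = (product of roots) = c/a = 1/(0.951) = 1.051525, so |z| = sqrt(1.051525) = 1.0254 for both roots.
Moduli of all roots: 1.0254, 1.0254.
All moduli strictly greater than 1? Yes.
Verdict: Stationary.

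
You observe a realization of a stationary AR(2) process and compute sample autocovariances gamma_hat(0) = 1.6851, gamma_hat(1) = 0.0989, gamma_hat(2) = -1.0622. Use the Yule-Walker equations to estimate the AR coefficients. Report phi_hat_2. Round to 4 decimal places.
\hat\phi_{2} = -0.6360

The Yule-Walker equations for an AR(p) process read, in matrix form,
  Gamma_p phi = r_p,   with   (Gamma_p)_{ij} = gamma(|i - j|),
                       (r_p)_i = gamma(i),   i,j = 1..p.
Substitute the sample gammas (Toeplitz matrix and right-hand side of size 2):
  Gamma_p = [[1.6851, 0.0989], [0.0989, 1.6851]]
  r_p     = [0.0989, -1.0622]
Written out:
  1.6851 phi_1 + 0.0989 phi_2 = 0.0989
  0.0989 phi_1 + 1.6851 phi_2 = -1.0622
Solve by Cramer's rule:
  det = gamma(0)^2 - gamma(1)^2 = (1.6851)^2 - (0.0989)^2 = 2.83956201 - 0.00978121 = 2.8297808
  phi_hat_1 = [gamma(1) gamma(0) - gamma(1) gamma(2)] / det = [(0.0989)(1.6851) - (0.0989)(-1.0622)] / 2.8297808 = 0.27170797 / 2.8297808 = 0.096
  phi_hat_2 = [gamma(0) gamma(2) - gamma(1)^2] / det = [(1.6851)(-1.0622) - (0.0989)^2] / 2.8297808 = -1.79969443 / 2.8297808 = -0.636
So phi_hat = [0.0960, -0.6360].
Therefore phi_hat_2 = -0.6360.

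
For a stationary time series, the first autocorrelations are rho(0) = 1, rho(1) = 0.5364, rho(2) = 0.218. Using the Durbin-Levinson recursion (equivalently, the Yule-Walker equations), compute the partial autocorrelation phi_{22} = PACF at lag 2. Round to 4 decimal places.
\phi_{22} = -0.0979

The PACF at lag k is phi_{kk}, the last component of the solution
to the Yule-Walker system G_k phi = r_k where
  (G_k)_{ij} = rho(|i - j|), (r_k)_i = rho(i), i,j = 1..k.
Equivalently, Durbin-Levinson gives phi_{kk} iteratively:
  phi_{11} = rho(1)
  phi_{kk} = [rho(k) - sum_{j=1..k-1} phi_{k-1,j} rho(k-j)]
            / [1 - sum_{j=1..k-1} phi_{k-1,j} rho(j)],
  phi_{k,j} = phi_{k-1,j} - phi_{kk} phi_{k-1,k-j},  j = 1..k-1.
Step k = 1:
  phi_11 = rho(1) = 0.5364.
Step k = 2:
  phi_22 = [rho(2) - phi_11 rho(1)] / [1 - phi_11 rho(1)] = [0.218 - (0.5364)(0.5364)] / [1 - (0.5364)(0.5364)]
         = -0.06972496 / 0.71227504 = -0.0979.
Therefore phi_{22} = -0.0979.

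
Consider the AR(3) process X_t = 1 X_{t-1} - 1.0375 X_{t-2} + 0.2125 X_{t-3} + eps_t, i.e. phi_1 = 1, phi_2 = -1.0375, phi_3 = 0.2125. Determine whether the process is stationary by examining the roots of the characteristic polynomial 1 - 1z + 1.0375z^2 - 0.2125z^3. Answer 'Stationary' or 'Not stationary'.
\text{Stationary}

The AR(p) characteristic polynomial is P(z) = 1 - 1z + 1.0375z^2 - 0.2125z^3.
Stationarity requires all roots to lie outside the unit circle, i.e. |z| > 1 for every root.
Degree 3: look for a simple real root z0 first, then factor out (1 - z/z0) and solve the remaining quadratic.
Testing z0 = 4: P(4) = 1 + (-1)(4) + (1.0375)(4)^2 + (-0.2125)(4)^3
  = 1 + (-4) + (16.6) + (-13.6) = 0.  So z_0 = 4 is a root, |z_0| = 4.
Divide out the factor (1 - 0.25 z) = (1 - z/z0) (since 1/z0 = 0.25):
  P(z) = (1 - 0.25 z)(1 + (-0.75) z + (0.85) z^2)
  [check: z-coef -0.75 - (0.25) = -1; z^2-coef 0.85 - (0.25)(-0.75) = 1.0375; z^3-coef -(0.25)(0.85) = -0.2125.]
Remaining roots from the quadratic factor 1 + (-0.75) z + (0.85) z^2:
  Set 1 + (-0.75) z + (0.85) z^2 = 0, i.e. a z^2 + b z + c = 0 with a = 0.85, b = -0.75, c = 1.
  Discriminant D = b^2 - 4ac = (-0.75)^2 - 4*(0.85)*1 = 0.5625 - (3.4) = -2.8375.
  D < 0, so the roots are the complex-conjugate pair z = (-b +/- i sqrt(-D)) / (2a) = 0.4412 +/- 0.9909i.
  For a conjugate pair |z|^2 = z * conj(z) = (product of roots) = c/a = 1/(0.85) = 1.176471, so |z| = sqrt(1.176471) = 1.0847 for both roots.
Moduli of all roots: 4.0000, 1.0847, 1.0847.
All moduli strictly greater than 1? Yes.
Verdict: Stationary.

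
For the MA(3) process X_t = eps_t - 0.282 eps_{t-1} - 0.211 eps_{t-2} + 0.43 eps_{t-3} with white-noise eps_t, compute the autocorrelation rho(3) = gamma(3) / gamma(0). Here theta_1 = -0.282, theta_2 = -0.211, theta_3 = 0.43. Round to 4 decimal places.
\rho(3) = 0.3285

For an MA(q) process with theta_0 = 1, the autocovariance is
  gamma(k) = sigma^2 * sum_{i=0..q-k} theta_i * theta_{i+k},
and rho(k) = gamma(k) / gamma(0). Sigma^2 cancels.
  numerator   = (1)*(0.43) = 0.43.
  denominator = (1)^2 + (-0.282)^2 + (-0.211)^2 + (0.43)^2 = 1.308945.
  rho(3) = 0.43 / 1.308945 = 0.3285.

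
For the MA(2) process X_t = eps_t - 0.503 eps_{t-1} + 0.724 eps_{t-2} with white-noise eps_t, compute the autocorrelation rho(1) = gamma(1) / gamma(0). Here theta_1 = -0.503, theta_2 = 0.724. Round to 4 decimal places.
\rho(1) = -0.4879

For an MA(q) process with theta_0 = 1, the autocovariance is
  gamma(k) = sigma^2 * sum_{i=0..q-k} theta_i * theta_{i+k},
and rho(k) = gamma(k) / gamma(0). Sigma^2 cancels.
  numerator   = (1)*(-0.503) + (-0.503)*(0.724) = -0.867172.
  denominator = (1)^2 + (-0.503)^2 + (0.724)^2 = 1.777185.
  rho(1) = -0.867172 / 1.777185 = -0.4879.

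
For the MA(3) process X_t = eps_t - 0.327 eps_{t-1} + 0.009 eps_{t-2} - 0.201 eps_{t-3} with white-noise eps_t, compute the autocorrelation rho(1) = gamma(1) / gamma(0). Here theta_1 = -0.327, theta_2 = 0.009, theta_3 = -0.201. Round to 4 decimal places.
\rho(1) = -0.2891

For an MA(q) process with theta_0 = 1, the autocovariance is
  gamma(k) = sigma^2 * sum_{i=0..q-k} theta_i * theta_{i+k},
and rho(k) = gamma(k) / gamma(0). Sigma^2 cancels.
  numerator   = (1)*(-0.327) + (-0.327)*(0.009) + (0.009)*(-0.201) = -0.331752.
  denominator = (1)^2 + (-0.327)^2 + (0.009)^2 + (-0.201)^2 = 1.147411.
  rho(1) = -0.331752 / 1.147411 = -0.2891.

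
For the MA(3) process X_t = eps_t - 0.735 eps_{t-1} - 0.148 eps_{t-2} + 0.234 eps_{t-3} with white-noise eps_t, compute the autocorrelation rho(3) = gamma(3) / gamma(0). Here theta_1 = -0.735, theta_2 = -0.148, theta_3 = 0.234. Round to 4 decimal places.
\rho(3) = 0.1447

For an MA(q) process with theta_0 = 1, the autocovariance is
  gamma(k) = sigma^2 * sum_{i=0..q-k} theta_i * theta_{i+k},
and rho(k) = gamma(k) / gamma(0). Sigma^2 cancels.
  numerator   = (1)*(0.234) = 0.234.
  denominator = (1)^2 + (-0.735)^2 + (-0.148)^2 + (0.234)^2 = 1.616885.
  rho(3) = 0.234 / 1.616885 = 0.1447.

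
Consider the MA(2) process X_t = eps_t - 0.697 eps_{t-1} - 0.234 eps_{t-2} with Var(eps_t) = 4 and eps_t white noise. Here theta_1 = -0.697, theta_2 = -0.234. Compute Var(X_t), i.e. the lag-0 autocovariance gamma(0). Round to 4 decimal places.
\gamma(0) = 6.1623

For an MA(q) process X_t = eps_t + sum_i theta_i eps_{t-i} with
Var(eps_t) = sigma^2, the variance is
  gamma(0) = sigma^2 * (1 + sum_i theta_i^2).
  sum_i theta_i^2 = (-0.697)^2 + (-0.234)^2 = 0.485809 + 0.054756 = 0.540565.
  gamma(0) = 4 * (1 + 0.540565) = 4 * 1.540565 = 6.16226, which rounds to 6.1623.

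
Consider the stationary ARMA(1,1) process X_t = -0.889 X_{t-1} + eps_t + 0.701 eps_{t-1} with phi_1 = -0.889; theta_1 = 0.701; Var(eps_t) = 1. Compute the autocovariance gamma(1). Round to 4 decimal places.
\gamma(1) = -0.3379

Multiply the model equation by X_{t-k} and take expectations. With theta_0 = psi_0 = 1 and psi_j the MA(infinity) weights, this gives
  gamma(k) - sum_i phi_i gamma(k-i) = c_k,
  c_k = sigma^2 * sum_{j=k..q} theta_j psi_{j-k}   (c_k = 0 for k > q),
using gamma(-m) = gamma(m).
psi-weights needed (psi_j = theta_j + sum_i phi_i psi_{j-i}):
  psi_1 = theta_1 + phi_1 = 0.701 + (-0.889) = -0.188
Right-hand sides:
  c_0 = sigma^2 (1 + theta_1 psi_1) = 1 * (1 + (0.701)(-0.188)) = 1 * 0.868212 = 0.868212
  c_1 = sigma^2 theta_1 = 1 * (0.701) = 0.701
  c_2 = 0
Equations for k = 0 and k = 1 (AR order 1):
  gamma(0) = phi_1 gamma(1) + c_0
  gamma(1) = phi_1 gamma(0) + c_1
Substituting the second into the first: gamma(0) (1 - phi_1^2) = c_0 + phi_1 c_1, so
  gamma(0) = (c_0 + phi_1 c_1) / (1 - phi_1^2) = (0.868212 + (-0.889)(0.701)) / (1 - (-0.889)^2) = 0.245023 / 0.209679 = 1.168562.
  gamma(1) = phi_1 gamma(0) + c_1 = (-0.889)(1.168562) + (0.701) = -0.337852.
Therefore gamma(1) = -0.3379 (to 4 decimal places).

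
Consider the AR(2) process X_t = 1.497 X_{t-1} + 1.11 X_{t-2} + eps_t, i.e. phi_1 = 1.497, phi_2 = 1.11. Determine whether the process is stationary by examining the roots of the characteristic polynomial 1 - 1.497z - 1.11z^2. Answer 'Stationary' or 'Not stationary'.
\text{Not stationary}

The AR(p) characteristic polynomial is P(z) = 1 - 1.497z - 1.11z^2.
Stationarity requires all roots to lie outside the unit circle, i.e. |z| > 1 for every root.
Set 1 + (-1.497) z + (-1.11) z^2 = 0, i.e. a z^2 + b z + c = 0 with a = -1.11, b = -1.497, c = 1.
Discriminant D = b^2 - 4ac = (-1.497)^2 - 4*(-1.11)*1 = 2.241009 - (-4.44) = 6.681009.
D >= 0, so the roots are real: z = (-b +/- sqrt(D)) / (2a) = (1.497 +/- 2.584765) / (-2.22).
  z_1 = (1.497 + 2.584765) / (-2.22) = -1.8386,   |z_1| = 1.8386.
  z_2 = (1.497 - 2.584765) / (-2.22) = 0.49,   |z_2| = 0.49.
Moduli of all roots: 1.8386, 0.4900.
All moduli strictly greater than 1? No.
Verdict: Not stationary.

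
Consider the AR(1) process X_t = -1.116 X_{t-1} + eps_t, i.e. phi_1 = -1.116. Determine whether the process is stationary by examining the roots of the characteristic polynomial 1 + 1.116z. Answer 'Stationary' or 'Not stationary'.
\text{Not stationary}

The AR(p) characteristic polynomial is P(z) = 1 + 1.116z.
Stationarity requires all roots to lie outside the unit circle, i.e. |z| > 1 for every root.
This is linear in z: 1 + (1.116) z = 0  =>  z = -1/(1.116) = -0.896057,  |z| = 0.896057.
Moduli of all roots: 0.8961.
All moduli strictly greater than 1? No.
Verdict: Not stationary.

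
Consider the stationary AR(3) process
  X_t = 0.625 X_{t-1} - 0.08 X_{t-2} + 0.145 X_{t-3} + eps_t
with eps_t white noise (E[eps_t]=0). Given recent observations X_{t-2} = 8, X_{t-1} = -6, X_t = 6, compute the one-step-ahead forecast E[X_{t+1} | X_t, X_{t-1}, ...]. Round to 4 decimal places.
E[X_{t+1} \mid \mathcal F_t] = 5.3900

For an AR(p) model X_t = c + sum_i phi_i X_{t-i} + eps_t, the
one-step-ahead conditional mean is
  E[X_{t+1} | X_t, ...] = c + sum_i phi_i X_{t+1-i}.
Substitute known values:
  E[X_{t+1} | ...] = (0.625) * (6) + (-0.08) * (-6) + (0.145) * (8)
                   = 5.3900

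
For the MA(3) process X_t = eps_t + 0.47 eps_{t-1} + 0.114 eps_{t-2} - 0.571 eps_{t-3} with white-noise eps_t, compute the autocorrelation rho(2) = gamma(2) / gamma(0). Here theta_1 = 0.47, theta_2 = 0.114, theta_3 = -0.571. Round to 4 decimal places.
\rho(2) = -0.0990

For an MA(q) process with theta_0 = 1, the autocovariance is
  gamma(k) = sigma^2 * sum_{i=0..q-k} theta_i * theta_{i+k},
and rho(k) = gamma(k) / gamma(0). Sigma^2 cancels.
  numerator   = (1)*(0.114) + (0.47)*(-0.571) = -0.15437.
  denominator = (1)^2 + (0.47)^2 + (0.114)^2 + (-0.571)^2 = 1.559937.
  rho(2) = -0.15437 / 1.559937 = -0.0990.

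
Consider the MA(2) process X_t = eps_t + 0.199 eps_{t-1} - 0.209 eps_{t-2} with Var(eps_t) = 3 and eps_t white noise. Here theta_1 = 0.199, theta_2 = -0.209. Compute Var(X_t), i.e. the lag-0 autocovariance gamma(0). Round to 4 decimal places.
\gamma(0) = 3.2498

For an MA(q) process X_t = eps_t + sum_i theta_i eps_{t-i} with
Var(eps_t) = sigma^2, the variance is
  gamma(0) = sigma^2 * (1 + sum_i theta_i^2).
  sum_i theta_i^2 = (0.199)^2 + (-0.209)^2 = 0.039601 + 0.043681 = 0.083282.
  gamma(0) = 3 * (1 + 0.083282) = 3 * 1.083282 = 3.249846, which rounds to 3.2498.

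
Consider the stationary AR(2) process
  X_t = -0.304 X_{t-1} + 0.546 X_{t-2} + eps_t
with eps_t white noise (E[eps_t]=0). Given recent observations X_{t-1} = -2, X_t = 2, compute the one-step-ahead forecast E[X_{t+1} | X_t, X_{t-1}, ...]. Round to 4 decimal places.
E[X_{t+1} \mid \mathcal F_t] = -1.7000

For an AR(p) model X_t = c + sum_i phi_i X_{t-i} + eps_t, the
one-step-ahead conditional mean is
  E[X_{t+1} | X_t, ...] = c + sum_i phi_i X_{t+1-i}.
Substitute known values:
  E[X_{t+1} | ...] = (-0.304) * (2) + (0.546) * (-2)
                   = -1.7000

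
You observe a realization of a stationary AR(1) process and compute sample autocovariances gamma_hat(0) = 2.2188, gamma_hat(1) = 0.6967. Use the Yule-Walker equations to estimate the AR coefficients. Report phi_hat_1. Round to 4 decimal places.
\hat\phi_{1} = 0.3140

The Yule-Walker equations for an AR(p) process read, in matrix form,
  Gamma_p phi = r_p,   with   (Gamma_p)_{ij} = gamma(|i - j|),
                       (r_p)_i = gamma(i),   i,j = 1..p.
Substitute the sample gammas (Toeplitz matrix and right-hand side of size 1):
  Gamma_p = [[2.2188]]
  r_p     = [0.6967]
With p = 1 this is the single equation gamma(0) phi_1 = gamma(1):
  phi_hat_1 = gamma(1) / gamma(0) = 0.6967 / 2.2188 = 0.3140.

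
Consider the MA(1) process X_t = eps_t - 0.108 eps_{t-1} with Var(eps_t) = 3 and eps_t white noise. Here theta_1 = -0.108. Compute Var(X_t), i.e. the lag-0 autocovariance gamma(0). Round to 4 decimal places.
\gamma(0) = 3.0350

For an MA(q) process X_t = eps_t + sum_i theta_i eps_{t-i} with
Var(eps_t) = sigma^2, the variance is
  gamma(0) = sigma^2 * (1 + sum_i theta_i^2).
  sum_i theta_i^2 = (-0.108)^2 = 0.011664.
  gamma(0) = 3 * (1 + 0.011664) = 3 * 1.011664 = 3.034992, which rounds to 3.0350.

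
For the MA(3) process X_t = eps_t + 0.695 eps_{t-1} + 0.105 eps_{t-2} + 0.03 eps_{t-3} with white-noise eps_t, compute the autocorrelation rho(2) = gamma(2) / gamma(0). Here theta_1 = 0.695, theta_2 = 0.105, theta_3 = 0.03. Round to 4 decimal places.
\rho(2) = 0.0842

For an MA(q) process with theta_0 = 1, the autocovariance is
  gamma(k) = sigma^2 * sum_{i=0..q-k} theta_i * theta_{i+k},
and rho(k) = gamma(k) / gamma(0). Sigma^2 cancels.
  numerator   = (1)*(0.105) + (0.695)*(0.03) = 0.12585.
  denominator = (1)^2 + (0.695)^2 + (0.105)^2 + (0.03)^2 = 1.49495.
  rho(2) = 0.12585 / 1.49495 = 0.0842.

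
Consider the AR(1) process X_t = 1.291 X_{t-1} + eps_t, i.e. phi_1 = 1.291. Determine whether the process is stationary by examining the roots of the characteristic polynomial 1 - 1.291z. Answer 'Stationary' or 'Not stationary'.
\text{Not stationary}

The AR(p) characteristic polynomial is P(z) = 1 - 1.291z.
Stationarity requires all roots to lie outside the unit circle, i.e. |z| > 1 for every root.
This is linear in z: 1 + (-1.291) z = 0  =>  z = -1/(-1.291) = 0.774593,  |z| = 0.774593.
Moduli of all roots: 0.7746.
All moduli strictly greater than 1? No.
Verdict: Not stationary.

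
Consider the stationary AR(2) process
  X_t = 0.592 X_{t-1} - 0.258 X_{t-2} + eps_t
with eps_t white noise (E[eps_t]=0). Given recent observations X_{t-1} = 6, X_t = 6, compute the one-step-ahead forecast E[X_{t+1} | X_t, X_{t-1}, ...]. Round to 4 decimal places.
E[X_{t+1} \mid \mathcal F_t] = 2.0040

For an AR(p) model X_t = c + sum_i phi_i X_{t-i} + eps_t, the
one-step-ahead conditional mean is
  E[X_{t+1} | X_t, ...] = c + sum_i phi_i X_{t+1-i}.
Substitute known values:
  E[X_{t+1} | ...] = (0.592) * (6) + (-0.258) * (6)
                   = 2.0040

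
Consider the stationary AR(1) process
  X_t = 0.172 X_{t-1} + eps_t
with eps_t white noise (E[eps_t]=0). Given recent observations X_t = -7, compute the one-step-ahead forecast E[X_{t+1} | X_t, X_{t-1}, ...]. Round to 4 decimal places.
E[X_{t+1} \mid \mathcal F_t] = -1.2040

For an AR(p) model X_t = c + sum_i phi_i X_{t-i} + eps_t, the
one-step-ahead conditional mean is
  E[X_{t+1} | X_t, ...] = c + sum_i phi_i X_{t+1-i}.
Substitute known values:
  E[X_{t+1} | ...] = (0.172) * (-7)
                   = -1.2040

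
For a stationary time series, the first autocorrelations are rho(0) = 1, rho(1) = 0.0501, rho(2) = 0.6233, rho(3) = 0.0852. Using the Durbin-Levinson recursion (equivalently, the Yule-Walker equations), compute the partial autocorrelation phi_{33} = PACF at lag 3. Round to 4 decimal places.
\phi_{33} = 0.0691

The PACF at lag k is phi_{kk}, the last component of the solution
to the Yule-Walker system G_k phi = r_k where
  (G_k)_{ij} = rho(|i - j|), (r_k)_i = rho(i), i,j = 1..k.
Equivalently, Durbin-Levinson gives phi_{kk} iteratively:
  phi_{11} = rho(1)
  phi_{kk} = [rho(k) - sum_{j=1..k-1} phi_{k-1,j} rho(k-j)]
            / [1 - sum_{j=1..k-1} phi_{k-1,j} rho(j)],
  phi_{k,j} = phi_{k-1,j} - phi_{kk} phi_{k-1,k-j},  j = 1..k-1.
Step k = 1:
  phi_11 = rho(1) = 0.0501.
Step k = 2:
  phi_22 = [rho(2) - phi_11 rho(1)] / [1 - phi_11 rho(1)] = [0.6233 - (0.0501)(0.0501)] / [1 - (0.0501)(0.0501)]
         = 0.62078999 / 0.99748999 = 0.622352.
  Update: phi_21 = phi_11 - phi_22 phi_11 = 0.0501 - (0.622352)(0.0501) = 0.01892.
Step k = 3:
  phi_33 = [rho(3) - phi_21 rho(2) - phi_22 rho(1)] / [1 - phi_21 rho(1) - phi_22 rho(2)]
    numerator   = 0.0852 - (0.01892)(0.6233) - (0.622352)(0.0501) = 0.04222722
    denominator = 1 - (0.01892)(0.0501) - (0.622352)(0.6233) = 0.61114004
  phi_33 = 0.04222722 / 0.61114004 = 0.0691.
Therefore phi_{33} = 0.0691.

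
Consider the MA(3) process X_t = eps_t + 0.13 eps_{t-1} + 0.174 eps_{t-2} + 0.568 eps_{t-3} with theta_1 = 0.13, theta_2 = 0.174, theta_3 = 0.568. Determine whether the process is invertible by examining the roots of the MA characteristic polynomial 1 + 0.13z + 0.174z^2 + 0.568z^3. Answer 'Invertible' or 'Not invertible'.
\text{Invertible}

The MA(q) characteristic polynomial is P(z) = 1 + 0.13z + 0.174z^2 + 0.568z^3.
Invertibility requires all roots to lie outside the unit circle, i.e. |z| > 1 for every root.
Degree 3: look for a simple real root z0 first, then factor out (1 - z/z0) and solve the remaining quadratic.
Testing z0 = -1.25: P(-1.25) = 1 + (0.13)(-1.25) + (0.174)(-1.25)^2 + (0.568)(-1.25)^3
  = 1 + (-0.1625) + (0.271875) + (-1.109375) = 0.  So z_0 = -1.25 is a root, |z_0| = 1.25.
Divide out the factor (1 + 0.8 z) = (1 - z/z0) (since 1/z0 = -0.8):
  P(z) = (1 + 0.8 z)(1 + (-0.67) z + (0.71) z^2)
  [check: z-coef -0.67 - (-0.8) = 0.13; z^2-coef 0.71 - (-0.8)(-0.67) = 0.174; z^3-coef -(-0.8)(0.71) = 0.568.]
Remaining roots from the quadratic factor 1 + (-0.67) z + (0.71) z^2:
  Set 1 + (-0.67) z + (0.71) z^2 = 0, i.e. a z^2 + b z + c = 0 with a = 0.71, b = -0.67, c = 1.
  Discriminant D = b^2 - 4ac = (-0.67)^2 - 4*(0.71)*1 = 0.4489 - (2.84) = -2.3911.
  D < 0, so the roots are the complex-conjugate pair z = (-b +/- i sqrt(-D)) / (2a) = 0.4718 +/- 1.089i.
  For a conjugate pair |z|^2 = z * conj(z) = (product of roots) = c/a = 1/(0.71) = 1.408451, so |z| = sqrt(1.408451) = 1.1868 for both roots.
Moduli of all roots: 1.2500, 1.1868, 1.1868.
All moduli strictly greater than 1? Yes.
Verdict: Invertible.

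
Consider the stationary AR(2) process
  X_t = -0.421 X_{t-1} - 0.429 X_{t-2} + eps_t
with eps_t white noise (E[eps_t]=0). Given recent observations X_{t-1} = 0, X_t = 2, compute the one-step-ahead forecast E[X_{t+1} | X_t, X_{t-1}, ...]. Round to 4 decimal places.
E[X_{t+1} \mid \mathcal F_t] = -0.8420

For an AR(p) model X_t = c + sum_i phi_i X_{t-i} + eps_t, the
one-step-ahead conditional mean is
  E[X_{t+1} | X_t, ...] = c + sum_i phi_i X_{t+1-i}.
Substitute known values:
  E[X_{t+1} | ...] = (-0.421) * (2) + (-0.429) * (0)
                   = -0.8420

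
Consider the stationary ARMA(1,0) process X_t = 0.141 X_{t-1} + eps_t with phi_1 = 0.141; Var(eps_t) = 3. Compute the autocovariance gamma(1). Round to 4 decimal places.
\gamma(1) = 0.4316

Multiply the model equation by X_{t-k} and take expectations. With theta_0 = psi_0 = 1 and psi_j the MA(infinity) weights, this gives
  gamma(k) - sum_i phi_i gamma(k-i) = c_k,
  c_k = sigma^2 * sum_{j=k..q} theta_j psi_{j-k}   (c_k = 0 for k > q),
using gamma(-m) = gamma(m).
Pure AR (q = 0): c_0 = sigma^2 = 3, c_k = 0 for k >= 1.
Equations for k = 0 and k = 1 (AR order 1):
  gamma(0) = phi_1 gamma(1) + c_0
  gamma(1) = phi_1 gamma(0) + c_1
Substituting the second into the first: gamma(0) (1 - phi_1^2) = c_0 + phi_1 c_1, so
  gamma(0) = c_0 / (1 - phi_1^2) = 3 / (1 - (0.141)^2) = 3 / 0.980119 = 3.060853.
  gamma(1) = phi_1 gamma(0) = (0.141)(3.060853) = 0.43158.
Therefore gamma(1) = 0.4316 (to 4 decimal places).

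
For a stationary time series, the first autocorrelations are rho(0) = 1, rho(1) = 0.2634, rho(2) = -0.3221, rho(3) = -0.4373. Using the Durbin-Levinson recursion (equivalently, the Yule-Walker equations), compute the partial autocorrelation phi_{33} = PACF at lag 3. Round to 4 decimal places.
\phi_{33} = -0.2689

The PACF at lag k is phi_{kk}, the last component of the solution
to the Yule-Walker system G_k phi = r_k where
  (G_k)_{ij} = rho(|i - j|), (r_k)_i = rho(i), i,j = 1..k.
Equivalently, Durbin-Levinson gives phi_{kk} iteratively:
  phi_{11} = rho(1)
  phi_{kk} = [rho(k) - sum_{j=1..k-1} phi_{k-1,j} rho(k-j)]
            / [1 - sum_{j=1..k-1} phi_{k-1,j} rho(j)],
  phi_{k,j} = phi_{k-1,j} - phi_{kk} phi_{k-1,k-j},  j = 1..k-1.
Step k = 1:
  phi_11 = rho(1) = 0.2634.
Step k = 2:
  phi_22 = [rho(2) - phi_11 rho(1)] / [1 - phi_11 rho(1)] = [-0.3221 - (0.2634)(0.2634)] / [1 - (0.2634)(0.2634)]
         = -0.39147956 / 0.93062044 = -0.420665.
  Update: phi_21 = phi_11 - phi_22 phi_11 = 0.2634 - (-0.420665)(0.2634) = 0.374203.
Step k = 3:
  phi_33 = [rho(3) - phi_21 rho(2) - phi_22 rho(1)] / [1 - phi_21 rho(1) - phi_22 rho(2)]
    numerator   = -0.4373 - (0.374203)(-0.3221) - (-0.420665)(0.2634) = -0.20596596
    denominator = 1 - (0.374203)(0.2634) - (-0.420665)(-0.3221) = 0.76593864
  phi_33 = -0.20596596 / 0.76593864 = -0.2689.
Therefore phi_{33} = -0.2689.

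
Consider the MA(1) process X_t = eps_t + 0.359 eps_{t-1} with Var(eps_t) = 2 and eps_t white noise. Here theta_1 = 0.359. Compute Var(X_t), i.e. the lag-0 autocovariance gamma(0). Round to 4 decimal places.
\gamma(0) = 2.2578

For an MA(q) process X_t = eps_t + sum_i theta_i eps_{t-i} with
Var(eps_t) = sigma^2, the variance is
  gamma(0) = sigma^2 * (1 + sum_i theta_i^2).
  sum_i theta_i^2 = (0.359)^2 = 0.128881.
  gamma(0) = 2 * (1 + 0.128881) = 2 * 1.128881 = 2.257762, which rounds to 2.2578.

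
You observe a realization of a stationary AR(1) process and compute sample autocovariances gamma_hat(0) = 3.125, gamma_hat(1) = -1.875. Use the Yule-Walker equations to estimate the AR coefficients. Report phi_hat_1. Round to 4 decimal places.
\hat\phi_{1} = -0.6000

The Yule-Walker equations for an AR(p) process read, in matrix form,
  Gamma_p phi = r_p,   with   (Gamma_p)_{ij} = gamma(|i - j|),
                       (r_p)_i = gamma(i),   i,j = 1..p.
Substitute the sample gammas (Toeplitz matrix and right-hand side of size 1):
  Gamma_p = [[3.125]]
  r_p     = [-1.875]
With p = 1 this is the single equation gamma(0) phi_1 = gamma(1):
  phi_hat_1 = gamma(1) / gamma(0) = -1.875 / 3.125 = -0.6000.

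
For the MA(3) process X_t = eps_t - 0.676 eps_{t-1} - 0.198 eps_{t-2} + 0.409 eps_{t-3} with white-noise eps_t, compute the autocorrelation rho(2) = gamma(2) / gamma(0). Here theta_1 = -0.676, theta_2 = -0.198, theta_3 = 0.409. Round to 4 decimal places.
\rho(2) = -0.2852

For an MA(q) process with theta_0 = 1, the autocovariance is
  gamma(k) = sigma^2 * sum_{i=0..q-k} theta_i * theta_{i+k},
and rho(k) = gamma(k) / gamma(0). Sigma^2 cancels.
  numerator   = (1)*(-0.198) + (-0.676)*(0.409) = -0.474484.
  denominator = (1)^2 + (-0.676)^2 + (-0.198)^2 + (0.409)^2 = 1.663461.
  rho(2) = -0.474484 / 1.663461 = -0.2852.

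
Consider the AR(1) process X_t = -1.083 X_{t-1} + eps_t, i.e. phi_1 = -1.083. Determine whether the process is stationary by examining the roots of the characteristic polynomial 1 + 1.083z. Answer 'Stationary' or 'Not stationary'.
\text{Not stationary}

The AR(p) characteristic polynomial is P(z) = 1 + 1.083z.
Stationarity requires all roots to lie outside the unit circle, i.e. |z| > 1 for every root.
This is linear in z: 1 + (1.083) z = 0  =>  z = -1/(1.083) = -0.923361,  |z| = 0.923361.
Moduli of all roots: 0.9234.
All moduli strictly greater than 1? No.
Verdict: Not stationary.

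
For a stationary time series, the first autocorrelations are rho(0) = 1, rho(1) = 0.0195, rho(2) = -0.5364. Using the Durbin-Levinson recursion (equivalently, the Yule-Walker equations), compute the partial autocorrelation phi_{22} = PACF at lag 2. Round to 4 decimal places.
\phi_{22} = -0.5370

The PACF at lag k is phi_{kk}, the last component of the solution
to the Yule-Walker system G_k phi = r_k where
  (G_k)_{ij} = rho(|i - j|), (r_k)_i = rho(i), i,j = 1..k.
Equivalently, Durbin-Levinson gives phi_{kk} iteratively:
  phi_{11} = rho(1)
  phi_{kk} = [rho(k) - sum_{j=1..k-1} phi_{k-1,j} rho(k-j)]
            / [1 - sum_{j=1..k-1} phi_{k-1,j} rho(j)],
  phi_{k,j} = phi_{k-1,j} - phi_{kk} phi_{k-1,k-j},  j = 1..k-1.
Step k = 1:
  phi_11 = rho(1) = 0.0195.
Step k = 2:
  phi_22 = [rho(2) - phi_11 rho(1)] / [1 - phi_11 rho(1)] = [-0.5364 - (0.0195)(0.0195)] / [1 - (0.0195)(0.0195)]
         = -0.53678025 / 0.99961975 = -0.537.
Therefore phi_{22} = -0.5370.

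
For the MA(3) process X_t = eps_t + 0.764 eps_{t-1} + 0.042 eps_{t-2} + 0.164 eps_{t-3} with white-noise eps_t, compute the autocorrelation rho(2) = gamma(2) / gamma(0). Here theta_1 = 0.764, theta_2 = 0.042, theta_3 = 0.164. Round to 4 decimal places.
\rho(2) = 0.1038

For an MA(q) process with theta_0 = 1, the autocovariance is
  gamma(k) = sigma^2 * sum_{i=0..q-k} theta_i * theta_{i+k},
and rho(k) = gamma(k) / gamma(0). Sigma^2 cancels.
  numerator   = (1)*(0.042) + (0.764)*(0.164) = 0.167296.
  denominator = (1)^2 + (0.764)^2 + (0.042)^2 + (0.164)^2 = 1.612356.
  rho(2) = 0.167296 / 1.612356 = 0.1038.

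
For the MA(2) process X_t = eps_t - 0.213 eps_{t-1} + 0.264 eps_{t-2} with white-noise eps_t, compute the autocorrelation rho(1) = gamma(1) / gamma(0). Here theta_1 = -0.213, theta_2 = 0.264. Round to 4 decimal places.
\rho(1) = -0.2414

For an MA(q) process with theta_0 = 1, the autocovariance is
  gamma(k) = sigma^2 * sum_{i=0..q-k} theta_i * theta_{i+k},
and rho(k) = gamma(k) / gamma(0). Sigma^2 cancels.
  numerator   = (1)*(-0.213) + (-0.213)*(0.264) = -0.269232.
  denominator = (1)^2 + (-0.213)^2 + (0.264)^2 = 1.115065.
  rho(1) = -0.269232 / 1.115065 = -0.2414.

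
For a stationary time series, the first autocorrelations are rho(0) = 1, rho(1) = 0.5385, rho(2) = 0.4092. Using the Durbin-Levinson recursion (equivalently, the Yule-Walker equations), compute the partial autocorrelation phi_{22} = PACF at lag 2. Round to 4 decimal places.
\phi_{22} = 0.1679

The PACF at lag k is phi_{kk}, the last component of the solution
to the Yule-Walker system G_k phi = r_k where
  (G_k)_{ij} = rho(|i - j|), (r_k)_i = rho(i), i,j = 1..k.
Equivalently, Durbin-Levinson gives phi_{kk} iteratively:
  phi_{11} = rho(1)
  phi_{kk} = [rho(k) - sum_{j=1..k-1} phi_{k-1,j} rho(k-j)]
            / [1 - sum_{j=1..k-1} phi_{k-1,j} rho(j)],
  phi_{k,j} = phi_{k-1,j} - phi_{kk} phi_{k-1,k-j},  j = 1..k-1.
Step k = 1:
  phi_11 = rho(1) = 0.5385.
Step k = 2:
  phi_22 = [rho(2) - phi_11 rho(1)] / [1 - phi_11 rho(1)] = [0.4092 - (0.5385)(0.5385)] / [1 - (0.5385)(0.5385)]
         = 0.11921775 / 0.71001775 = 0.1679.
Therefore phi_{22} = 0.1679.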